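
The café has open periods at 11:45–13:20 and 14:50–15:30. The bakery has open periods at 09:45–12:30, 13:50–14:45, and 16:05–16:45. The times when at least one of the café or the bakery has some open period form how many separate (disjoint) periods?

4

A ∪ B = 09:45–13:20, 13:50–14:45, 14:50–15:30, 16:05–16:45.
That is 4 disjoint pieces.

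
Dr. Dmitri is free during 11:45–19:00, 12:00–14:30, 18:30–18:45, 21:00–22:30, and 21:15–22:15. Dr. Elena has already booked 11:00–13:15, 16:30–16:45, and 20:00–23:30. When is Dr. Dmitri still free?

13:15-16:30, 16:45-19:00

A, merged: 11:45-19:00, 21:00-22:30.
11:45-19:00 \ B = 13:15-16:30, 16:45-19:00.
21:00-22:30: entirely removed.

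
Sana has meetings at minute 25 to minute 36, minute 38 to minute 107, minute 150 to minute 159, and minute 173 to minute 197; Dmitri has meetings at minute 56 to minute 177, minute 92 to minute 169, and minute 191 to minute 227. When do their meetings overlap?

minute 56 to minute 107, minute 150 to minute 159, minute 173 to minute 177, minute 191 to minute 197

B, merged: minute 56 to minute 177, minute 191 to minute 227.
minute 25 to minute 36: no overlap with the second set.
minute 38 to minute 107 meets the second set on minute 56 to minute 107.
minute 150 to minute 159 meets the second set on minute 150 to minute 159.
minute 173 to minute 197 meets the second set on minute 173 to minute 177, minute 191 to minute 197.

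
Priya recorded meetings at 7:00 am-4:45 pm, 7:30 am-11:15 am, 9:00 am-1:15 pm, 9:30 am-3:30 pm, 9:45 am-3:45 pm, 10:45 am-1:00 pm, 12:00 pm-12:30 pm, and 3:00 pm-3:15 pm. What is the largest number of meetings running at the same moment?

Sweep endpoints in order; track running count of active intervals.
Peak of 6 reached at 10:45 am.

6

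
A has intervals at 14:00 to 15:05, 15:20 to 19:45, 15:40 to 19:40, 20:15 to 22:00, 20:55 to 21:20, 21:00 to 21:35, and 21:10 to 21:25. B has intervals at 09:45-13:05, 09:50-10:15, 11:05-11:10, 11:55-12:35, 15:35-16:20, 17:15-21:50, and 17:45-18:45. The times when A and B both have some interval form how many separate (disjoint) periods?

First set merges to 14:00-15:05, 15:20-19:45, 20:15-22:00.
Second set merges to 09:45-13:05, 15:35-16:20, 17:15-21:50.
A ∩ B = 15:35-16:20, 17:15-19:45, 20:15-21:50.
That is 3 disjoint pieces.

3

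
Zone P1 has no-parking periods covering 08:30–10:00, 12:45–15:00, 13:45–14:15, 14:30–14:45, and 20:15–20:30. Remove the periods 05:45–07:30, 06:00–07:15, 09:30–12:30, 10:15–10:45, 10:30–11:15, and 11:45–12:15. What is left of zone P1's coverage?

Merge the first list: 08:30–10:00, 12:45–15:00, 20:15–20:30.
Merge the second list: 05:45–07:30, 09:30–12:30.
08:30–10:00 with B removed leaves 08:30–09:30.
12:45–15:00 is untouched.
20:15–20:30 is untouched.

08:30–09:30, 12:45–15:00, 20:15–20:30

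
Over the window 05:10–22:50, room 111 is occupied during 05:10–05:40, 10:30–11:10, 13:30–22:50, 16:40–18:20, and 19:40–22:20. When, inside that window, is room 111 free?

After merging, the occupied span is 05:10-05:40, 10:30-11:10, 13:30-22:50.
Gaps within 05:10-22:50: 05:40-10:30, 11:10-13:30.

05:40-10:30, 11:10-13:30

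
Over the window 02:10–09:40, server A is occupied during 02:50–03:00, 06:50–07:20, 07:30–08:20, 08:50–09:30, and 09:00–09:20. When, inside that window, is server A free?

After merging, the occupied span is 02:50–03:00, 06:50–07:20, 07:30–08:20, 08:50–09:30.
Gaps within 02:10–09:40: 02:10–02:50, 03:00–06:50, 07:20–07:30, 08:20–08:50, 09:30–09:40.

02:10–02:50, 03:00–06:50, 07:20–07:30, 08:20–08:50, 09:30–09:40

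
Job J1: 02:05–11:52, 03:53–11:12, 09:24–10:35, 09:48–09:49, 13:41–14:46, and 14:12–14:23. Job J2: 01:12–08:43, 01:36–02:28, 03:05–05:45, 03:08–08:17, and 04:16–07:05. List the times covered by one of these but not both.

01:12–02:05, 08:43–11:52, 13:41–14:46

First set merges to 02:05–11:52, 13:41–14:46.
Second set merges to 01:12–08:43.
Only in the first: 08:43–11:52, 13:41–14:46.
Only in the second: 01:12–02:05.
Together these are the periods covered by exactly one.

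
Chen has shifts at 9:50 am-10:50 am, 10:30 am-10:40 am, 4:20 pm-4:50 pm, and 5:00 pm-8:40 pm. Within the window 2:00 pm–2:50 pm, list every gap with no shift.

Covered (merged): 9:50 am–10:50 am, 4:20 pm–4:50 pm, 5:00 pm–8:40 pm.
Uncovered inside 2:00 pm–2:50 pm: 2:00 pm–2:50 pm.

2:00 pm–2:50 pm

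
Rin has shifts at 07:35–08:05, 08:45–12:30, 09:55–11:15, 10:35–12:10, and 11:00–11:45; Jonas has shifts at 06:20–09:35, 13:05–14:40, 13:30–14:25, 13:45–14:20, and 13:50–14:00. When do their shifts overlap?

First set merges to 07:35–08:05, 08:45–12:30.
Second set merges to 06:20–09:35, 13:05–14:40.
07:35–08:05 ∩ B → 07:35–08:05.
08:45–12:30 ∩ B → 08:45–09:35.

07:35–08:05, 08:45–09:35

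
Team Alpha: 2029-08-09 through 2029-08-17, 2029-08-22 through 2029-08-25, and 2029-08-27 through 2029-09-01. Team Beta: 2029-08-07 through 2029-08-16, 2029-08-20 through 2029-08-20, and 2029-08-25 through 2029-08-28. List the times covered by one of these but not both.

2029-08-07 through 2029-08-08, 2029-08-17 through 2029-08-17, 2029-08-20 through 2029-08-20, 2029-08-22 through 2029-08-24, 2029-08-26 through 2029-08-26, 2029-08-29 through 2029-09-01

A but not B: 2029-08-17 through 2029-08-17, 2029-08-22 through 2029-08-24, 2029-08-29 through 2029-09-01.
B but not A: 2029-08-07 through 2029-08-08, 2029-08-20 through 2029-08-20, 2029-08-26 through 2029-08-26.
Combining gives A △ B.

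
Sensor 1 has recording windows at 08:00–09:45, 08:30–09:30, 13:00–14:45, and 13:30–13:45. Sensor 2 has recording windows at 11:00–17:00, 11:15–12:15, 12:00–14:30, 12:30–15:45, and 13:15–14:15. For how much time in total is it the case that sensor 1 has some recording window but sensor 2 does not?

A, merged: 08:00-09:45, 13:00-14:45.
B, merged: 11:00-17:00.
A \ B = 08:00-09:45.
Total: 1 h 45 min.

1 h 45 min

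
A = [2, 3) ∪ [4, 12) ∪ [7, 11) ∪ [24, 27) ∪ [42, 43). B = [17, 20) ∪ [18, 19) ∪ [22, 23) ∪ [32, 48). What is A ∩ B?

[42, 43)

A, merged: [2, 3), [4, 12), [24, 27), [42, 43).
B, merged: [17, 20), [22, 23), [32, 48).
[2, 3) falls entirely outside B.
[4, 12) falls entirely outside B.
[24, 27) falls entirely outside B.
[42, 43) overlaps B on [42, 43).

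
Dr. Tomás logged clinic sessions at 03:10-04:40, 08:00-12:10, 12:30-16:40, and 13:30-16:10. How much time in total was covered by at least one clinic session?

9 h 50 min

Merged: 03:10-04:40, 08:00-12:10, 12:30-16:40.
Lengths: 1 h 30 min + 4 h 10 min + 4 h 10 min = 9 h 50 min.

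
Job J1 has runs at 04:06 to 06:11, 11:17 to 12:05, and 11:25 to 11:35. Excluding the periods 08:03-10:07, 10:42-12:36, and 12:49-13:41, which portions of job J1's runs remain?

04:06-06:11

Merge the first list: 04:06-06:11, 11:17-12:05.
04:06-06:11: nothing removed.
11:17-12:05: entirely removed.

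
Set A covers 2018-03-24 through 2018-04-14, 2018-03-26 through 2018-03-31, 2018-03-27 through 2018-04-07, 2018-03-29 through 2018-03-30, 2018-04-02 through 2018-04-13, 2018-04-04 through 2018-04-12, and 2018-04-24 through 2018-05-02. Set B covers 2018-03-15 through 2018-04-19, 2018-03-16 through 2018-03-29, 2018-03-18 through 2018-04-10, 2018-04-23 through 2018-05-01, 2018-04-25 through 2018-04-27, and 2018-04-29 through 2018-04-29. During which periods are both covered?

A, merged: 2018-03-24 through 2018-04-14, 2018-04-24 through 2018-05-02.
B, merged: 2018-03-15 through 2018-04-19, 2018-04-23 through 2018-05-01.
2018-03-24 through 2018-04-14 ∩ B → 2018-03-24 through 2018-04-14.
2018-04-24 through 2018-05-02 ∩ B → 2018-04-24 through 2018-05-01.

2018-03-24 through 2018-04-14, 2018-04-24 through 2018-05-01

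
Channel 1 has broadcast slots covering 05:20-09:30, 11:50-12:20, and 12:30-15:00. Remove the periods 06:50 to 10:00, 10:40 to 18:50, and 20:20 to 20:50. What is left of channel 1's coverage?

05:20–06:50

05:20–09:30 \ B = 05:20–06:50.
11:50–12:20: entirely removed.
12:30–15:00: entirely removed.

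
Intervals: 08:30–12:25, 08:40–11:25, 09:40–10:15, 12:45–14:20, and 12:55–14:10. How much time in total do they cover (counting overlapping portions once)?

Merged: 08:30–12:25, 12:45–14:20.
Lengths: 3 h 55 min + 1 h 35 min = 5 h 30 min.

5 h 30 min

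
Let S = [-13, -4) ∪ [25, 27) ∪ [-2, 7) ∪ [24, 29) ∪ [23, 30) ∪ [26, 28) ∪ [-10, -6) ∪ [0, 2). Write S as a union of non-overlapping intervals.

[-13, -4) ∪ [-2, 7) ∪ [23, 30)

Sort by start: [-13, -4), [-10, -6), [-2, 7), [0, 2), [23, 30), [24, 29), [25, 27), [26, 28).
[-10, -6) overlaps/touches [-13, -4) → extend to [-13, -4).
[-2, 7) is disjoint → start new block.
[0, 2) overlaps/touches [-2, 7) → extend to [-2, 7).
[23, 30) is disjoint → start new block.
[24, 29) overlaps/touches [23, 30) → extend to [23, 30).
[25, 27) overlaps/touches [23, 30) → extend to [23, 30).
[26, 28) overlaps/touches [23, 30) → extend to [23, 30).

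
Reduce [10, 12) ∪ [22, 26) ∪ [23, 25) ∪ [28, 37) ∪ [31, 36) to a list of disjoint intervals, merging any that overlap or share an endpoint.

[10, 12) ∪ [22, 26) ∪ [28, 37)

[22, 26) is disjoint → start new block.
[23, 25) overlaps/touches [22, 26) → extend to [22, 26).
[28, 37) is disjoint → start new block.
[31, 36) overlaps/touches [28, 37) → extend to [28, 37).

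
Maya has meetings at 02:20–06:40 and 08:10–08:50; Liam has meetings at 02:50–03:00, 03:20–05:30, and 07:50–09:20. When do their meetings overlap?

02:20–06:40 meets the second set on 02:50–03:00, 03:20–05:30.
08:10–08:50 meets the second set on 08:10–08:50.

02:50–03:00, 03:20–05:30, 08:10–08:50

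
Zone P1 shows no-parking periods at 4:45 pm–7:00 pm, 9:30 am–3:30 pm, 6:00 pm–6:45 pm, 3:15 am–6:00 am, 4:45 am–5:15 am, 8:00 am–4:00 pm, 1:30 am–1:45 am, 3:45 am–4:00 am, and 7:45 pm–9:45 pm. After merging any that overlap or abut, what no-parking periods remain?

1:30 am-1:45 am, 3:15 am-6:00 am, 8:00 am-4:00 pm, 4:45 pm-7:00 pm, 7:45 pm-9:45 pm

Sort by start: 1:30 am-1:45 am, 3:15 am-6:00 am, 3:45 am-4:00 am, 4:45 am-5:15 am, 8:00 am-4:00 pm, 9:30 am-3:30 pm, 4:45 pm-7:00 pm, 6:00 pm-6:45 pm, 7:45 pm-9:45 pm.
3:15 am-6:00 am is disjoint → start new block.
3:45 am-4:00 am overlaps/touches 3:15 am-6:00 am → extend to 3:15 am-6:00 am.
4:45 am-5:15 am overlaps/touches 3:15 am-6:00 am → extend to 3:15 am-6:00 am.
8:00 am-4:00 pm is disjoint → start new block.
9:30 am-3:30 pm overlaps/touches 8:00 am-4:00 pm → extend to 8:00 am-4:00 pm.
4:45 pm-7:00 pm is disjoint → start new block.
6:00 pm-6:45 pm overlaps/touches 4:45 pm-7:00 pm → extend to 4:45 pm-7:00 pm.
7:45 pm-9:45 pm is disjoint → start new block.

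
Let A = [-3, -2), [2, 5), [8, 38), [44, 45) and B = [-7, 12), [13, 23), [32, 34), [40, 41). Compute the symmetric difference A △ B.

A but not B: [12, 13), [23, 32), [34, 38), [44, 45).
B but not A: [-7, -3), [-2, 2), [5, 8), [40, 41).
Combining gives A △ B.

[-7, -3) ∪ [-2, 2) ∪ [5, 8) ∪ [12, 13) ∪ [23, 32) ∪ [34, 38) ∪ [40, 41) ∪ [44, 45)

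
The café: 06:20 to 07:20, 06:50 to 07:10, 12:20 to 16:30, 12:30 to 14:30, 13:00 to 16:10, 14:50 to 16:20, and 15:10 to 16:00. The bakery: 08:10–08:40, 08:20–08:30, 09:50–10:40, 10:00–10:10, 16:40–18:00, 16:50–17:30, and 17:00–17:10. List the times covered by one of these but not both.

A, merged: 06:20–07:20, 12:20–16:30.
B, merged: 08:10–08:40, 09:50–10:40, 16:40–18:00.
Only in the first: 06:20–07:20, 12:20–16:30.
Only in the second: 08:10–08:40, 09:50–10:40, 16:40–18:00.
Together these are the periods covered by exactly one.

06:20–07:20, 08:10–08:40, 09:50–10:40, 12:20–16:30, 16:40–18:00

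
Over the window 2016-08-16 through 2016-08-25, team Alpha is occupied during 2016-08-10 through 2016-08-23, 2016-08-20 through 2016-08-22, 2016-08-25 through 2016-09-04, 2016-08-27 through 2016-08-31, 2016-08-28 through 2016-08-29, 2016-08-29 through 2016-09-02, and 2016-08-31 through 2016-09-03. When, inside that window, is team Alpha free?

The merged coverage is 2016-08-10 through 2016-08-23, 2016-08-25 through 2016-09-04.
Uncovered inside 2016-08-16 through 2016-08-25: 2016-08-24 through 2016-08-24.

2016-08-24 through 2016-08-24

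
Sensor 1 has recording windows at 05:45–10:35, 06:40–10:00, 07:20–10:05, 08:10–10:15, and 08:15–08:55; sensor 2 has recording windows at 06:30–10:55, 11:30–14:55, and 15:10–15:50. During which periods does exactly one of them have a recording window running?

First set merges to 05:45–10:35.
A \ B = 05:45–06:30.
B \ A = 10:35–10:55, 11:30–14:55, 15:10–15:50.
Union of the two gives the symmetric difference.

05:45–06:30, 10:35–10:55, 11:30–14:55, 15:10–15:50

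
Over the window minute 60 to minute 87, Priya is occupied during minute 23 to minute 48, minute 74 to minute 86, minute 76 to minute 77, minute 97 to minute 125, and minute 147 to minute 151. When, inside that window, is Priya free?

minute 60 to minute 74, minute 86 to minute 87

After merging, the occupied span is minute 23 to minute 48, minute 74 to minute 86, minute 97 to minute 125, minute 147 to minute 151.
Gaps within minute 60 to minute 87: minute 60 to minute 74, minute 86 to minute 87.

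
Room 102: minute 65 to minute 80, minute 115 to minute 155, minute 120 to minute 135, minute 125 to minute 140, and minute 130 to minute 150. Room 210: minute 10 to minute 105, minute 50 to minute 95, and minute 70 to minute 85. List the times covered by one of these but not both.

minute 10 to minute 65, minute 80 to minute 105, minute 115 to minute 155

First set merges to minute 65 to minute 80, minute 115 to minute 155.
Second set merges to minute 10 to minute 105.
Only in the first: minute 115 to minute 155.
Only in the second: minute 10 to minute 65, minute 80 to minute 105.
Together these are the periods covered by exactly one.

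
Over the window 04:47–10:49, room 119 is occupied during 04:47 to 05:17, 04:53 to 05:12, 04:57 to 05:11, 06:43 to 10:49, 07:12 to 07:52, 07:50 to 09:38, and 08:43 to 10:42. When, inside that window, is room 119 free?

05:17-06:43

Covered (merged): 04:47-05:17, 06:43-10:49.
Complement within 04:47-10:49: 05:17-06:43.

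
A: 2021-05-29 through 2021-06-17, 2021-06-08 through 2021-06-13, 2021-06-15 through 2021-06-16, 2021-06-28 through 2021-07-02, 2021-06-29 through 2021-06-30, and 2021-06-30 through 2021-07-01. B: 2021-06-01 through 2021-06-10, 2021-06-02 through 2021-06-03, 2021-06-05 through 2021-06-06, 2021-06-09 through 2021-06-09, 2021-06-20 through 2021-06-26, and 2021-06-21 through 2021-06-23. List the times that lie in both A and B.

2021-06-01 through 2021-06-10

Merge the first list: 2021-05-29 through 2021-06-17, 2021-06-28 through 2021-07-02.
Merge the second list: 2021-06-01 through 2021-06-10, 2021-06-20 through 2021-06-26.
2021-05-29 through 2021-06-17 overlaps B on 2021-06-01 through 2021-06-10.
2021-06-28 through 2021-07-02 falls entirely outside B.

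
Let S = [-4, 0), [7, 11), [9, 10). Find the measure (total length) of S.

8

Merged: [-4, 0), [7, 11).
Lengths: 4 + 4 = 8.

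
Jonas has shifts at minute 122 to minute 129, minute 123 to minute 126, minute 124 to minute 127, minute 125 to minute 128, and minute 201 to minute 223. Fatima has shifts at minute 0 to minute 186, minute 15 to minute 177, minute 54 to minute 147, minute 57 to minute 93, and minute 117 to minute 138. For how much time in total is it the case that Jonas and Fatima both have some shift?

Merge the first list: minute 122 to minute 129, minute 201 to minute 223.
Merge the second list: minute 0 to minute 186.
A ∩ B = minute 122 to minute 129.
Total: 7 minutes.

7 minutes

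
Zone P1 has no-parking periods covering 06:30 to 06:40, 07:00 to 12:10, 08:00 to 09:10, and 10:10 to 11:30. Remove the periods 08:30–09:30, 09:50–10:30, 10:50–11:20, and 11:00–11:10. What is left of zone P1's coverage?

A, merged: 06:30–06:40, 07:00–12:10.
B, merged: 08:30–09:30, 09:50–10:30, 10:50–11:20.
06:30–06:40: no B overlap → unchanged.
07:00–12:10 minus B → 07:00–08:30, 09:30–09:50, 10:30–10:50, 11:20–12:10.

06:30–06:40, 07:00–08:30, 09:30–09:50, 10:30–10:50, 11:20–12:10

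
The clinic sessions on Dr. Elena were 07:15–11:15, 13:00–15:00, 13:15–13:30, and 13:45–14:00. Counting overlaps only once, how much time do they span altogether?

6 h

Merged: 07:15–11:15, 13:00–15:00.
Lengths: 4 h + 2 h = 6 h.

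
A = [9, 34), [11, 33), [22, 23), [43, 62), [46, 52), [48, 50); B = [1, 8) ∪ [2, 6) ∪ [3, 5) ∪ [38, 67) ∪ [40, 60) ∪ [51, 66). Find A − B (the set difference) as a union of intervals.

A, merged: [9, 34), [43, 62).
B, merged: [1, 8), [38, 67).
[9, 34): nothing removed.
[43, 62): entirely removed.

[9, 34)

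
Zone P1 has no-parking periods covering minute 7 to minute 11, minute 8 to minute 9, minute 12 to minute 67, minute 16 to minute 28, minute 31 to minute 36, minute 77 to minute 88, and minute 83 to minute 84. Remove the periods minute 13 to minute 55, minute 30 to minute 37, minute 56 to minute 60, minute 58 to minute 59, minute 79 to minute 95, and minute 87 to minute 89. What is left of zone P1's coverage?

First set merges to minute 7 to minute 11, minute 12 to minute 67, minute 77 to minute 88.
Second set merges to minute 13 to minute 55, minute 56 to minute 60, minute 79 to minute 95.
minute 7 to minute 11 is untouched.
minute 12 to minute 67 with B removed leaves minute 12 to minute 13, minute 55 to minute 56, minute 60 to minute 67.
minute 77 to minute 88 with B removed leaves minute 77 to minute 79.

minute 7 to minute 11, minute 12 to minute 13, minute 55 to minute 56, minute 60 to minute 67, minute 77 to minute 79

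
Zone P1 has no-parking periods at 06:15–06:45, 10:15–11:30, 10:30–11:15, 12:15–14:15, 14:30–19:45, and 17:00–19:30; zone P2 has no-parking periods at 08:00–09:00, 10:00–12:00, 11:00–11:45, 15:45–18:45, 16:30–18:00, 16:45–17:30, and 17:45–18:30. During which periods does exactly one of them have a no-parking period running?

06:15–06:45, 08:00–09:00, 10:00–10:15, 11:30–12:00, 12:15–14:15, 14:30–15:45, 18:45–19:45

Merge the first list: 06:15–06:45, 10:15–11:30, 12:15–14:15, 14:30–19:45.
Merge the second list: 08:00–09:00, 10:00–12:00, 15:45–18:45.
Only in the first: 06:15–06:45, 12:15–14:15, 14:30–15:45, 18:45–19:45.
Only in the second: 08:00–09:00, 10:00–10:15, 11:30–12:00.
Together these are the periods covered by exactly one.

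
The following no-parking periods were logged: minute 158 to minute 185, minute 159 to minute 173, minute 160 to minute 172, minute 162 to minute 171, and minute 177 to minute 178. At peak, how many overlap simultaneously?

At minute 162, 4 of the intervals are simultaneously active.
No point has more.

4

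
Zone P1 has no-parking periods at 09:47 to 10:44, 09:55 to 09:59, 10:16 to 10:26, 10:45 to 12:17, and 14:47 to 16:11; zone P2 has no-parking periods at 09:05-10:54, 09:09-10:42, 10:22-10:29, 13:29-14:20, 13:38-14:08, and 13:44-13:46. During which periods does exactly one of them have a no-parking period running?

Merge the first list: 09:47–10:44, 10:45–12:17, 14:47–16:11.
Merge the second list: 09:05–10:54, 13:29–14:20.
A \ B = 10:54–12:17, 14:47–16:11.
B \ A = 09:05–09:47, 10:44–10:45, 13:29–14:20.
Union of the two gives the symmetric difference.

09:05–09:47, 10:44–10:45, 10:54–12:17, 13:29–14:20, 14:47–16:11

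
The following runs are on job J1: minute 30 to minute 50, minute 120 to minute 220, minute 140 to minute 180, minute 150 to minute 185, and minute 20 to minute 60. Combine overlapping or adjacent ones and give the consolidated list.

minute 20 to minute 60, minute 120 to minute 220

Sort by start: minute 20 to minute 60, minute 30 to minute 50, minute 120 to minute 220, minute 140 to minute 180, minute 150 to minute 185.
minute 30 to minute 50 overlaps/touches minute 20 to minute 60 → extend to minute 20 to minute 60.
minute 120 to minute 220 is disjoint → start new block.
minute 140 to minute 180 overlaps/touches minute 120 to minute 220 → extend to minute 120 to minute 220.
minute 150 to minute 185 overlaps/touches minute 120 to minute 220 → extend to minute 120 to minute 220.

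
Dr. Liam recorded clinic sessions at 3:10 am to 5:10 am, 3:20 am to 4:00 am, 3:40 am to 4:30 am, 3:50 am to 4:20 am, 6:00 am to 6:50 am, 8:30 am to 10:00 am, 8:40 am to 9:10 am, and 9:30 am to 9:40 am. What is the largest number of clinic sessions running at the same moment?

4

Sweep endpoints in order; track running count of active intervals.
Peak of 4 reached at 3:50 am.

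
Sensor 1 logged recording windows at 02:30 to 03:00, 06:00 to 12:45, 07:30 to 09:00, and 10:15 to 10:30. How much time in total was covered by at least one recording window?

7 h 15 min

Merged: 02:30–03:00, 06:00–12:45.
Lengths: 30 min + 6 h 45 min = 7 h 15 min.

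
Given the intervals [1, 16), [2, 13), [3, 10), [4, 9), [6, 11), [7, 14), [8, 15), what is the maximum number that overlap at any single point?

Walk the sorted start/end points keeping a running depth.
The depth first hits 7 at 8.

7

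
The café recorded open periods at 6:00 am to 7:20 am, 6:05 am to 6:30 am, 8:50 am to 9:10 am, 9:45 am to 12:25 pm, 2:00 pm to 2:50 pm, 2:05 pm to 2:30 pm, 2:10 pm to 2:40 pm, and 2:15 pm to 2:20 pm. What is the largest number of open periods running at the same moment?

4

At 2:15 pm, 4 of the intervals are simultaneously active.
No point has more.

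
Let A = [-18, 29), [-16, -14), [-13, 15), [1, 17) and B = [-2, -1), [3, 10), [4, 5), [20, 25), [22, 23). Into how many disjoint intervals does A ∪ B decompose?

1

A, merged: [-18, 29).
B, merged: [-2, -1), [3, 10), [20, 25).
A ∪ B = [-18, 29).
That is 1 disjoint piece.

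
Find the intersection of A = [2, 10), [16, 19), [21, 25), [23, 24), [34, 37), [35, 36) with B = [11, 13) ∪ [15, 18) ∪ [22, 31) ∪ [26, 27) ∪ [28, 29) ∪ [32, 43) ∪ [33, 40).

Merge the first list: [2, 10), [16, 19), [21, 25), [34, 37).
Merge the second list: [11, 13), [15, 18), [22, 31), [32, 43).
[2, 10) falls entirely outside B.
[16, 19) overlaps B on [16, 18).
[21, 25) overlaps B on [22, 25).
[34, 37) overlaps B on [34, 37).

[16, 18) ∪ [22, 25) ∪ [34, 37)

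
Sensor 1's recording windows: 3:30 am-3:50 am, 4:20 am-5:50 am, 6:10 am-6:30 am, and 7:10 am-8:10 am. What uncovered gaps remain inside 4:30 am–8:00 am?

Covered (merged): 3:30 am-3:50 am, 4:20 am-5:50 am, 6:10 am-6:30 am, 7:10 am-8:10 am.
Gaps within 4:30 am-8:00 am: 5:50 am-6:10 am, 6:30 am-7:10 am.

5:50 am-6:10 am, 6:30 am-7:10 am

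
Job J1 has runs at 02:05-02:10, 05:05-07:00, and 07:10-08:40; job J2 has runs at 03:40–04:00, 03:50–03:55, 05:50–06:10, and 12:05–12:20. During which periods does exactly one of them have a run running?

B, merged: 03:40–04:00, 05:50–06:10, 12:05–12:20.
A but not B: 02:05–02:10, 05:05–05:50, 06:10–07:00, 07:10–08:40.
B but not A: 03:40–04:00, 12:05–12:20.
Combining gives A △ B.

02:05–02:10, 03:40–04:00, 05:05–05:50, 06:10–07:00, 07:10–08:40, 12:05–12:20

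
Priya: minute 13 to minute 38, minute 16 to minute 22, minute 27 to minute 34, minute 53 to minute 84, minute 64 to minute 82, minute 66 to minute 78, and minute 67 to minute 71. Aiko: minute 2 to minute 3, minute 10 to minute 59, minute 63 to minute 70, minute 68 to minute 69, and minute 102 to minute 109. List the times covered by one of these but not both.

Merge the first list: minute 13 to minute 38, minute 53 to minute 84.
Merge the second list: minute 2 to minute 3, minute 10 to minute 59, minute 63 to minute 70, minute 102 to minute 109.
A \ B = minute 59 to minute 63, minute 70 to minute 84.
B \ A = minute 2 to minute 3, minute 10 to minute 13, minute 38 to minute 53, minute 102 to minute 109.
Union of the two gives the symmetric difference.

minute 2 to minute 3, minute 10 to minute 13, minute 38 to minute 53, minute 59 to minute 63, minute 70 to minute 84, minute 102 to minute 109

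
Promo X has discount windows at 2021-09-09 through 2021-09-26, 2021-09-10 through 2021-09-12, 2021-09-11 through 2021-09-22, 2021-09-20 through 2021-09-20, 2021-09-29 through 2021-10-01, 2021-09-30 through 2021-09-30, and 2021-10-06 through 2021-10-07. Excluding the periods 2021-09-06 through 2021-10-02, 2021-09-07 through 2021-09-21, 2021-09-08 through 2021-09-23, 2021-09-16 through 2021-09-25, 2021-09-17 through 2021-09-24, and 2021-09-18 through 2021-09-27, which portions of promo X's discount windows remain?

A, merged: 2021-09-09 through 2021-09-26, 2021-09-29 through 2021-10-01, 2021-10-06 through 2021-10-07.
B, merged: 2021-09-06 through 2021-10-02.
2021-09-09 through 2021-09-26 lies entirely inside B → drops out.
2021-09-29 through 2021-10-01 lies entirely inside B → drops out.
2021-10-06 through 2021-10-07 is untouched.

2021-10-06 through 2021-10-07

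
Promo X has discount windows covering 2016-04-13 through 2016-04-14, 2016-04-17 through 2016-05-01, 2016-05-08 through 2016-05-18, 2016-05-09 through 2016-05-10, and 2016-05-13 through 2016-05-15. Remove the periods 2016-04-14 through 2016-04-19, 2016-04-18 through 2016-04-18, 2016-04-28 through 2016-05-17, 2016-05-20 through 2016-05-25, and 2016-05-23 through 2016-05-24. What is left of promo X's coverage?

2016-04-13 through 2016-04-13, 2016-04-20 through 2016-04-27, 2016-05-18 through 2016-05-18

A, merged: 2016-04-13 through 2016-04-14, 2016-04-17 through 2016-05-01, 2016-05-08 through 2016-05-18.
B, merged: 2016-04-14 through 2016-04-19, 2016-04-28 through 2016-05-17, 2016-05-20 through 2016-05-25.
2016-04-13 through 2016-04-14 \ B = 2016-04-13 through 2016-04-13.
2016-04-17 through 2016-05-01 \ B = 2016-04-20 through 2016-04-27.
2016-05-08 through 2016-05-18 \ B = 2016-05-18 through 2016-05-18.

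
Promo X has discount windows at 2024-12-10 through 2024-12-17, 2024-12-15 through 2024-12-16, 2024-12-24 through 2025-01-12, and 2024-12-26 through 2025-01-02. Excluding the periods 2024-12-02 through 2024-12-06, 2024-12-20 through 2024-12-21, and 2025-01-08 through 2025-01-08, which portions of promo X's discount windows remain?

A, merged: 2024-12-10 through 2024-12-17, 2024-12-24 through 2025-01-12.
2024-12-10 through 2024-12-17: no B overlap → unchanged.
2024-12-24 through 2025-01-12 minus B → 2024-12-24 through 2025-01-07, 2025-01-09 through 2025-01-12.

2024-12-10 through 2024-12-17, 2024-12-24 through 2025-01-07, 2025-01-09 through 2025-01-12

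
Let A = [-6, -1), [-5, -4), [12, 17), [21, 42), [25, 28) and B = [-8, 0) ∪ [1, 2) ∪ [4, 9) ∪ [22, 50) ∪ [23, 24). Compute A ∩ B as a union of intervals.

[-6, -1) ∪ [22, 42)

Merge the first list: [-6, -1), [12, 17), [21, 42).
Merge the second list: [-8, 0), [1, 2), [4, 9), [22, 50).
[-6, -1) overlaps B on [-6, -1).
[12, 17) falls entirely outside B.
[21, 42) overlaps B on [22, 42).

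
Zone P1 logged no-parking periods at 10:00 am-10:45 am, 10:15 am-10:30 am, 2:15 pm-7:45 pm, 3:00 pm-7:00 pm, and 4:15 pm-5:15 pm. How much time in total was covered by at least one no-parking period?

Merged: 10:00 am–10:45 am, 2:15 pm–7:45 pm.
Lengths: 45 min + 5 h 30 min = 6 h 15 min.

6 h 15 min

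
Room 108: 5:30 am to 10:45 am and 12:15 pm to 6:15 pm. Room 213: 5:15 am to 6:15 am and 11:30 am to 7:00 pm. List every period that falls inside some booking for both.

5:30 am–10:45 am ∩ B → 5:30 am–6:15 am.
12:15 pm–6:15 pm ∩ B → 12:15 pm–6:15 pm.

5:30 am–6:15 am, 12:15 pm–6:15 pm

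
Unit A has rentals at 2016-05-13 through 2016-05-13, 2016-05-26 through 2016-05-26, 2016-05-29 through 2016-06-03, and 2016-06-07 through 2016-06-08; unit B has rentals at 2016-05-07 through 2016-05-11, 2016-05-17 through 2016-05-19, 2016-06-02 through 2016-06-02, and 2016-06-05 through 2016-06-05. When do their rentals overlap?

2016-06-02 through 2016-06-02

2016-05-13 through 2016-05-13: no overlap with the second set.
2016-05-26 through 2016-05-26: no overlap with the second set.
2016-05-29 through 2016-06-03 meets the second set on 2016-06-02 through 2016-06-02.
2016-06-07 through 2016-06-08: no overlap with the second set.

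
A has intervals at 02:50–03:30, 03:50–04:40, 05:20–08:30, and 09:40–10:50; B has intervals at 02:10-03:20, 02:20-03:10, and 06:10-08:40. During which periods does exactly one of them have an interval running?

Merge the second list: 02:10–03:20, 06:10–08:40.
Only in the first: 03:20–03:30, 03:50–04:40, 05:20–06:10, 09:40–10:50.
Only in the second: 02:10–02:50, 08:30–08:40.
Together these are the periods covered by exactly one.

02:10–02:50, 03:20–03:30, 03:50–04:40, 05:20–06:10, 08:30–08:40, 09:40–10:50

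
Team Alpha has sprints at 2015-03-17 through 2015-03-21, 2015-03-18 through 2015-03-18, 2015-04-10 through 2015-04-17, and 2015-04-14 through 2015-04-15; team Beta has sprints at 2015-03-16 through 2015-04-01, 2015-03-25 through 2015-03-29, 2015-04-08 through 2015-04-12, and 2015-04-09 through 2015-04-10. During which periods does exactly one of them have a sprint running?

2015-03-16 through 2015-03-16, 2015-03-22 through 2015-04-01, 2015-04-08 through 2015-04-09, 2015-04-13 through 2015-04-17

Merge the first list: 2015-03-17 through 2015-03-21, 2015-04-10 through 2015-04-17.
Merge the second list: 2015-03-16 through 2015-04-01, 2015-04-08 through 2015-04-12.
A but not B: 2015-04-13 through 2015-04-17.
B but not A: 2015-03-16 through 2015-03-16, 2015-03-22 through 2015-04-01, 2015-04-08 through 2015-04-09.
Combining gives A △ B.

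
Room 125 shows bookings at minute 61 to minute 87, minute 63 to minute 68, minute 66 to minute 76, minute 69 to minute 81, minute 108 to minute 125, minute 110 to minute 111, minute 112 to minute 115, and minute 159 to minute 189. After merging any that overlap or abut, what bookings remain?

minute 61 to minute 87, minute 108 to minute 125, minute 159 to minute 189

minute 63 to minute 68 overlaps/touches minute 61 to minute 87 → extend to minute 61 to minute 87.
minute 66 to minute 76 overlaps/touches minute 61 to minute 87 → extend to minute 61 to minute 87.
minute 69 to minute 81 overlaps/touches minute 61 to minute 87 → extend to minute 61 to minute 87.
minute 108 to minute 125 is disjoint → start new block.
minute 110 to minute 111 overlaps/touches minute 108 to minute 125 → extend to minute 108 to minute 125.
minute 112 to minute 115 overlaps/touches minute 108 to minute 125 → extend to minute 108 to minute 125.
minute 159 to minute 189 is disjoint → start new block.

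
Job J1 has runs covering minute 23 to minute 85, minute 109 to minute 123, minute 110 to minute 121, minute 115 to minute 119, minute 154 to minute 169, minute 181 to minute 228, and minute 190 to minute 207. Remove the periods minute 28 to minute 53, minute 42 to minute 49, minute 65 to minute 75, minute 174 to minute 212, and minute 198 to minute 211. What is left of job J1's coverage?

minute 23 to minute 28, minute 53 to minute 65, minute 75 to minute 85, minute 109 to minute 123, minute 154 to minute 169, minute 212 to minute 228

Merge the first list: minute 23 to minute 85, minute 109 to minute 123, minute 154 to minute 169, minute 181 to minute 228.
Merge the second list: minute 28 to minute 53, minute 65 to minute 75, minute 174 to minute 212.
minute 23 to minute 85 \ B = minute 23 to minute 28, minute 53 to minute 65, minute 75 to minute 85.
minute 109 to minute 123: nothing removed.
minute 154 to minute 169: nothing removed.
minute 181 to minute 228 \ B = minute 212 to minute 228.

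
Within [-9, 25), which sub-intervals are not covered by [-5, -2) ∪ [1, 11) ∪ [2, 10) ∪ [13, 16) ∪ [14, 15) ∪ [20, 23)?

[-9, -5) ∪ [-2, 1) ∪ [11, 13) ∪ [16, 20) ∪ [23, 25)

The merged coverage is [-5, -2), [1, 11), [13, 16), [20, 23).
Uncovered inside [-9, 25): [-9, -5), [-2, 1), [11, 13), [16, 20), [23, 25).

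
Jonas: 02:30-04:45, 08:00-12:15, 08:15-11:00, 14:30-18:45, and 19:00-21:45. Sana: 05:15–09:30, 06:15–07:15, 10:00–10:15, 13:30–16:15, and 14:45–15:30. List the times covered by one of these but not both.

02:30–04:45, 05:15–08:00, 09:30–10:00, 10:15–12:15, 13:30–14:30, 16:15–18:45, 19:00–21:45

Merge the first list: 02:30–04:45, 08:00–12:15, 14:30–18:45, 19:00–21:45.
Merge the second list: 05:15–09:30, 10:00–10:15, 13:30–16:15.
A \ B = 02:30–04:45, 09:30–10:00, 10:15–12:15, 16:15–18:45, 19:00–21:45.
B \ A = 05:15–08:00, 13:30–14:30.
Union of the two gives the symmetric difference.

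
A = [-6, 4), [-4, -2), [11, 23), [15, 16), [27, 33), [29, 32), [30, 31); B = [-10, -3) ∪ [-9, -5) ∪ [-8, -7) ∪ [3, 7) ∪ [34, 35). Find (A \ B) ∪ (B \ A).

A, merged: [-6, 4), [11, 23), [27, 33).
B, merged: [-10, -3), [3, 7), [34, 35).
A but not B: [-3, 3), [11, 23), [27, 33).
B but not A: [-10, -6), [4, 7), [34, 35).
Combining gives A △ B.

[-10, -6) ∪ [-3, 3) ∪ [4, 7) ∪ [11, 23) ∪ [27, 33) ∪ [34, 35)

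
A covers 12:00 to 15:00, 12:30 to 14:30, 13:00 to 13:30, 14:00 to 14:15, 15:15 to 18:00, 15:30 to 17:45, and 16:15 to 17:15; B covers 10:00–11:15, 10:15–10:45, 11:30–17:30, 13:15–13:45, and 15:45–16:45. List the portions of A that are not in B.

Merge the first list: 12:00–15:00, 15:15–18:00.
Merge the second list: 10:00–11:15, 11:30–17:30.
12:00–15:00: fully covered by B → removed.
15:15–18:00 minus B → 17:30–18:00.

17:30–18:00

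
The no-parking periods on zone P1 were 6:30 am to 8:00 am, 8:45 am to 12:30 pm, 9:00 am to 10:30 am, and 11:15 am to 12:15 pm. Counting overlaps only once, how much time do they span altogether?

5 h 15 min

Merged: 6:30 am-8:00 am, 8:45 am-12:30 pm.
Lengths: 1 h 30 min + 3 h 45 min = 5 h 15 min.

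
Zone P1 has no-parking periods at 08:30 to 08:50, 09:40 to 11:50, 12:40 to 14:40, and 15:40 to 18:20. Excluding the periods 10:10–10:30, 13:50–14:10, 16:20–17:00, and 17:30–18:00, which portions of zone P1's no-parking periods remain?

08:30–08:50, 09:40–10:10, 10:30–11:50, 12:40–13:50, 14:10–14:40, 15:40–16:20, 17:00–17:30, 18:00–18:20

08:30–08:50: nothing removed.
09:40–11:50 \ B = 09:40–10:10, 10:30–11:50.
12:40–14:40 \ B = 12:40–13:50, 14:10–14:40.
15:40–18:20 \ B = 15:40–16:20, 17:00–17:30, 18:00–18:20.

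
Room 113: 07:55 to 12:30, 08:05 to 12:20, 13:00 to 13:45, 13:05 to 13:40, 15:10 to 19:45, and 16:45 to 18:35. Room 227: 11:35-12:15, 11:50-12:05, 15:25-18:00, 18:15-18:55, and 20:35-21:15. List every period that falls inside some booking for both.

A, merged: 07:55–12:30, 13:00–13:45, 15:10–19:45.
B, merged: 11:35–12:15, 15:25–18:00, 18:15–18:55, 20:35–21:15.
07:55–12:30 ∩ B → 11:35–12:15.
13:00–13:45 meets no B interval.
15:10–19:45 ∩ B → 15:25–18:00, 18:15–18:55.

11:35–12:15, 15:25–18:00, 18:15–18:55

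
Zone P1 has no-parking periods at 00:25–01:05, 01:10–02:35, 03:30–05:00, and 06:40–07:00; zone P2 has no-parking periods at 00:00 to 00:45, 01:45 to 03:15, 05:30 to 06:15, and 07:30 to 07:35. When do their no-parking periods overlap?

00:25–01:05 overlaps B on 00:25–00:45.
01:10–02:35 overlaps B on 01:45–02:35.
03:30–05:00 falls entirely outside B.
06:40–07:00 falls entirely outside B.

00:25–00:45, 01:45–02:35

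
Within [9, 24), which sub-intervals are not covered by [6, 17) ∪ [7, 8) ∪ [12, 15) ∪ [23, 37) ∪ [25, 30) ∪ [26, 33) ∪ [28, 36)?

[17, 23)

Covered (merged): [6, 17), [23, 37).
Uncovered inside [9, 24): [17, 23).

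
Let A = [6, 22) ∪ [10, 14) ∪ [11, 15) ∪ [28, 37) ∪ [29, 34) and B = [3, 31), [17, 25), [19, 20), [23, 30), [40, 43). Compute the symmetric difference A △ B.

Merge the first list: [6, 22), [28, 37).
Merge the second list: [3, 31), [40, 43).
A but not B: [31, 37).
B but not A: [3, 6), [22, 28), [40, 43).
Combining gives A △ B.

[3, 6) ∪ [22, 28) ∪ [31, 37) ∪ [40, 43)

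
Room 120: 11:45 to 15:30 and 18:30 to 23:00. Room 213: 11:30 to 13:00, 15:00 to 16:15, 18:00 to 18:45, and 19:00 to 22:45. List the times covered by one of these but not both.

A but not B: 13:00–15:00, 18:45–19:00, 22:45–23:00.
B but not A: 11:30–11:45, 15:30–16:15, 18:00–18:30.
Combining gives A △ B.

11:30–11:45, 13:00–15:00, 15:30–16:15, 18:00–18:30, 18:45–19:00, 22:45–23:00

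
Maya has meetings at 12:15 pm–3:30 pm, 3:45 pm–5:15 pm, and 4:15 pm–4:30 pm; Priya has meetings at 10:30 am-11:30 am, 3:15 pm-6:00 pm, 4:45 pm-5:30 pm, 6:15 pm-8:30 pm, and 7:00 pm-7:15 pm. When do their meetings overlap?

A, merged: 12:15 pm–3:30 pm, 3:45 pm–5:15 pm.
B, merged: 10:30 am–11:30 am, 3:15 pm–6:00 pm, 6:15 pm–8:30 pm.
12:15 pm–3:30 pm meets the second set on 3:15 pm–3:30 pm.
3:45 pm–5:15 pm meets the second set on 3:45 pm–5:15 pm.

3:15 pm–3:30 pm, 3:45 pm–5:15 pm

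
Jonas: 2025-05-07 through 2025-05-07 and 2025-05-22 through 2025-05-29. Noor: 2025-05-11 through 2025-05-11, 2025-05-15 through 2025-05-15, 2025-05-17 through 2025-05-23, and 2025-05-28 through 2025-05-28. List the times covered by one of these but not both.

2025-05-07 through 2025-05-07, 2025-05-11 through 2025-05-11, 2025-05-15 through 2025-05-15, 2025-05-17 through 2025-05-21, 2025-05-24 through 2025-05-27, 2025-05-29 through 2025-05-29

Only in the first: 2025-05-07 through 2025-05-07, 2025-05-24 through 2025-05-27, 2025-05-29 through 2025-05-29.
Only in the second: 2025-05-11 through 2025-05-11, 2025-05-15 through 2025-05-15, 2025-05-17 through 2025-05-21.
Together these are the periods covered by exactly one.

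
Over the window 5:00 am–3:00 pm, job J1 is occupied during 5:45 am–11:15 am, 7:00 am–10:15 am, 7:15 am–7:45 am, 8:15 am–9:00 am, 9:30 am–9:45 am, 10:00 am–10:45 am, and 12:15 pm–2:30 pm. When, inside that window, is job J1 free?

5:00 am–5:45 am, 11:15 am–12:15 pm, 2:30 pm–3:00 pm

Covered (merged): 5:45 am–11:15 am, 12:15 pm–2:30 pm.
Gaps within 5:00 am–3:00 pm: 5:00 am–5:45 am, 11:15 am–12:15 pm, 2:30 pm–3:00 pm.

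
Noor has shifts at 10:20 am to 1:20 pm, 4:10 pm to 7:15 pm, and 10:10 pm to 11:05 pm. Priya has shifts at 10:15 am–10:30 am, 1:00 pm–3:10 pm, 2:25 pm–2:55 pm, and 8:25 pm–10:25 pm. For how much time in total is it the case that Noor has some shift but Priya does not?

6 h 15 min

B, merged: 10:15 am–10:30 am, 1:00 pm–3:10 pm, 8:25 pm–10:25 pm.
A \ B = 10:30 am–1:00 pm, 4:10 pm–7:15 pm, 10:25 pm–11:05 pm.
Total: 2 h 30 min + 3 h 5 min + 40 min = 6 h 15 min.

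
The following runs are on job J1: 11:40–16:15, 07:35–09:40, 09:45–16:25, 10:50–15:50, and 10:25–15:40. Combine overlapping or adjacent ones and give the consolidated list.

07:35-09:40, 09:45-16:25

Sort by start: 07:35-09:40, 09:45-16:25, 10:25-15:40, 10:50-15:50, 11:40-16:15.
09:45-16:25 is disjoint → start new block.
10:25-15:40 overlaps/touches 09:45-16:25 → extend to 09:45-16:25.
10:50-15:50 overlaps/touches 09:45-16:25 → extend to 09:45-16:25.
11:40-16:15 overlaps/touches 09:45-16:25 → extend to 09:45-16:25.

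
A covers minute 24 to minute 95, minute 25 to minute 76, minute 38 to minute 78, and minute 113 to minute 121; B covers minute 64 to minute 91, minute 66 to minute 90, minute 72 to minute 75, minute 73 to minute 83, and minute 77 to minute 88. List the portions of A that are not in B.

First set merges to minute 24 to minute 95, minute 113 to minute 121.
Second set merges to minute 64 to minute 91.
minute 24 to minute 95 with B removed leaves minute 24 to minute 64, minute 91 to minute 95.
minute 113 to minute 121 is untouched.

minute 24 to minute 64, minute 91 to minute 95, minute 113 to minute 121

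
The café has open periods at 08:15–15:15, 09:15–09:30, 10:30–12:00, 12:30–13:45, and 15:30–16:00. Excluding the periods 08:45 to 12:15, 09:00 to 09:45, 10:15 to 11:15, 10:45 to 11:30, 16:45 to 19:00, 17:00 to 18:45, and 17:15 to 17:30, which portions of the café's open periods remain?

First set merges to 08:15–15:15, 15:30–16:00.
Second set merges to 08:45–12:15, 16:45–19:00.
08:15–15:15 with B removed leaves 08:15–08:45, 12:15–15:15.
15:30–16:00 is untouched.

08:15–08:45, 12:15–15:15, 15:30–16:00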